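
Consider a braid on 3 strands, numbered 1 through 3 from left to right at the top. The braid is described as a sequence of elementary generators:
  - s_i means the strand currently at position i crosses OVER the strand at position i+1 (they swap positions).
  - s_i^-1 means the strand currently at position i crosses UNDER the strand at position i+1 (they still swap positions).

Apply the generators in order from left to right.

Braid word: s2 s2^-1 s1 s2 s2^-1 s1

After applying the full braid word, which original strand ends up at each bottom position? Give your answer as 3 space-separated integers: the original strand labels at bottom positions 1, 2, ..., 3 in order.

Answer: 1 2 3

Derivation:
Gen 1 (s2): strand 2 crosses over strand 3. Perm now: [1 3 2]
Gen 2 (s2^-1): strand 3 crosses under strand 2. Perm now: [1 2 3]
Gen 3 (s1): strand 1 crosses over strand 2. Perm now: [2 1 3]
Gen 4 (s2): strand 1 crosses over strand 3. Perm now: [2 3 1]
Gen 5 (s2^-1): strand 3 crosses under strand 1. Perm now: [2 1 3]
Gen 6 (s1): strand 2 crosses over strand 1. Perm now: [1 2 3]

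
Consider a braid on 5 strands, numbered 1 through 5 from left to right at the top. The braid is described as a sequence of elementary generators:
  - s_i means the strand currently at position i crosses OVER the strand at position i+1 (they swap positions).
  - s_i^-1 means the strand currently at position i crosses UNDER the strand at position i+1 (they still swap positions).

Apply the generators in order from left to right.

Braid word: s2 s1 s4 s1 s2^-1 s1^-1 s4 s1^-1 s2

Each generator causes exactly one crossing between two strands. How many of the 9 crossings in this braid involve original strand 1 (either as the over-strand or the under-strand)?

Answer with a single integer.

Gen 1: crossing 2x3. Involves strand 1? no. Count so far: 0
Gen 2: crossing 1x3. Involves strand 1? yes. Count so far: 1
Gen 3: crossing 4x5. Involves strand 1? no. Count so far: 1
Gen 4: crossing 3x1. Involves strand 1? yes. Count so far: 2
Gen 5: crossing 3x2. Involves strand 1? no. Count so far: 2
Gen 6: crossing 1x2. Involves strand 1? yes. Count so far: 3
Gen 7: crossing 5x4. Involves strand 1? no. Count so far: 3
Gen 8: crossing 2x1. Involves strand 1? yes. Count so far: 4
Gen 9: crossing 2x3. Involves strand 1? no. Count so far: 4

Answer: 4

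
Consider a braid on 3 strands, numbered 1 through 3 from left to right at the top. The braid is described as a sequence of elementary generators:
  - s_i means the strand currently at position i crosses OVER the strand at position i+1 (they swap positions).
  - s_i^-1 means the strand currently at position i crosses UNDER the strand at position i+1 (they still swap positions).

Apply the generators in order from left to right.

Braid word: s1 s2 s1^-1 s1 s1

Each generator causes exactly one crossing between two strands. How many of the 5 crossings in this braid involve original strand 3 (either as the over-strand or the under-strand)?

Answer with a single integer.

Answer: 4

Derivation:
Gen 1: crossing 1x2. Involves strand 3? no. Count so far: 0
Gen 2: crossing 1x3. Involves strand 3? yes. Count so far: 1
Gen 3: crossing 2x3. Involves strand 3? yes. Count so far: 2
Gen 4: crossing 3x2. Involves strand 3? yes. Count so far: 3
Gen 5: crossing 2x3. Involves strand 3? yes. Count so far: 4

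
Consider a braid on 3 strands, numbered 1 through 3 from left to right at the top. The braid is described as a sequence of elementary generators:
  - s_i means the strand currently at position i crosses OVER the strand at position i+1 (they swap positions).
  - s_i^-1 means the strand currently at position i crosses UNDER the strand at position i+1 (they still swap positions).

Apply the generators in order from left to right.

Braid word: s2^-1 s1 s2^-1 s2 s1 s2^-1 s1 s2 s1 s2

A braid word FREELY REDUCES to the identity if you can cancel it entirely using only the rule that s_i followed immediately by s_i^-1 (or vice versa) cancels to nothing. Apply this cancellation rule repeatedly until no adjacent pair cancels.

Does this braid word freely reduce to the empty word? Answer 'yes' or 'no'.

Gen 1 (s2^-1): push. Stack: [s2^-1]
Gen 2 (s1): push. Stack: [s2^-1 s1]
Gen 3 (s2^-1): push. Stack: [s2^-1 s1 s2^-1]
Gen 4 (s2): cancels prior s2^-1. Stack: [s2^-1 s1]
Gen 5 (s1): push. Stack: [s2^-1 s1 s1]
Gen 6 (s2^-1): push. Stack: [s2^-1 s1 s1 s2^-1]
Gen 7 (s1): push. Stack: [s2^-1 s1 s1 s2^-1 s1]
Gen 8 (s2): push. Stack: [s2^-1 s1 s1 s2^-1 s1 s2]
Gen 9 (s1): push. Stack: [s2^-1 s1 s1 s2^-1 s1 s2 s1]
Gen 10 (s2): push. Stack: [s2^-1 s1 s1 s2^-1 s1 s2 s1 s2]
Reduced word: s2^-1 s1 s1 s2^-1 s1 s2 s1 s2

Answer: no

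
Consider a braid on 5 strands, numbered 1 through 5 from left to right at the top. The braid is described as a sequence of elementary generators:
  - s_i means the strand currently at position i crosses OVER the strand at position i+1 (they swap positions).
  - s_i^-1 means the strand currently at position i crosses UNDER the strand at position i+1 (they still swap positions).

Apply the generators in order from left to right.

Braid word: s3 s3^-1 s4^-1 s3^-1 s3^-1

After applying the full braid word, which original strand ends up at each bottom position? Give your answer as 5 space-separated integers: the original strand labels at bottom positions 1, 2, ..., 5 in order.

Gen 1 (s3): strand 3 crosses over strand 4. Perm now: [1 2 4 3 5]
Gen 2 (s3^-1): strand 4 crosses under strand 3. Perm now: [1 2 3 4 5]
Gen 3 (s4^-1): strand 4 crosses under strand 5. Perm now: [1 2 3 5 4]
Gen 4 (s3^-1): strand 3 crosses under strand 5. Perm now: [1 2 5 3 4]
Gen 5 (s3^-1): strand 5 crosses under strand 3. Perm now: [1 2 3 5 4]

Answer: 1 2 3 5 4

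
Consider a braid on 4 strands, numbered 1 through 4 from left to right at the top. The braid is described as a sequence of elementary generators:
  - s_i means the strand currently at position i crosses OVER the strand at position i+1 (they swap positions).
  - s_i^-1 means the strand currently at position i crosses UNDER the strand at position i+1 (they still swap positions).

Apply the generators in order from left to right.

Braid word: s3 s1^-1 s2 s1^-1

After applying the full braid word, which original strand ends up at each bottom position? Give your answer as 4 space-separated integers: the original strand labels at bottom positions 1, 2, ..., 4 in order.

Gen 1 (s3): strand 3 crosses over strand 4. Perm now: [1 2 4 3]
Gen 2 (s1^-1): strand 1 crosses under strand 2. Perm now: [2 1 4 3]
Gen 3 (s2): strand 1 crosses over strand 4. Perm now: [2 4 1 3]
Gen 4 (s1^-1): strand 2 crosses under strand 4. Perm now: [4 2 1 3]

Answer: 4 2 1 3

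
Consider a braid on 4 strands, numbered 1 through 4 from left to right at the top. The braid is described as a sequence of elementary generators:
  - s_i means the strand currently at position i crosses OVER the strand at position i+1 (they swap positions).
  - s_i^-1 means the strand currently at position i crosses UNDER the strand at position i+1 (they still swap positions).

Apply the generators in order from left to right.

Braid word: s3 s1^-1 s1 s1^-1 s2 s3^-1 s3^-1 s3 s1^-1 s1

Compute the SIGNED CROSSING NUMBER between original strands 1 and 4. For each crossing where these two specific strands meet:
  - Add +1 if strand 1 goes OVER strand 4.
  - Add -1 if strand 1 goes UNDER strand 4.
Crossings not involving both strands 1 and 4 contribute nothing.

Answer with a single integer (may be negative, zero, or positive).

Gen 1: crossing 3x4. Both 1&4? no. Sum: 0
Gen 2: crossing 1x2. Both 1&4? no. Sum: 0
Gen 3: crossing 2x1. Both 1&4? no. Sum: 0
Gen 4: crossing 1x2. Both 1&4? no. Sum: 0
Gen 5: 1 over 4. Both 1&4? yes. Contrib: +1. Sum: 1
Gen 6: crossing 1x3. Both 1&4? no. Sum: 1
Gen 7: crossing 3x1. Both 1&4? no. Sum: 1
Gen 8: crossing 1x3. Both 1&4? no. Sum: 1
Gen 9: crossing 2x4. Both 1&4? no. Sum: 1
Gen 10: crossing 4x2. Both 1&4? no. Sum: 1

Answer: 1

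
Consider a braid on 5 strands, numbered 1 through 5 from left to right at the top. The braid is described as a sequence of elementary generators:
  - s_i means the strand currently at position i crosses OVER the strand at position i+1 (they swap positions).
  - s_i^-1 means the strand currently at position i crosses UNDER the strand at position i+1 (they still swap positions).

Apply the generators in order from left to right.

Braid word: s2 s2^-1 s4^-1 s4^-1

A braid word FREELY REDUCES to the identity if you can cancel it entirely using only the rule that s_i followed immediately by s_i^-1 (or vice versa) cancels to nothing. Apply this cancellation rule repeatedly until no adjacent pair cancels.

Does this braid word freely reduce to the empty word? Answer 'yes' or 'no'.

Answer: no

Derivation:
Gen 1 (s2): push. Stack: [s2]
Gen 2 (s2^-1): cancels prior s2. Stack: []
Gen 3 (s4^-1): push. Stack: [s4^-1]
Gen 4 (s4^-1): push. Stack: [s4^-1 s4^-1]
Reduced word: s4^-1 s4^-1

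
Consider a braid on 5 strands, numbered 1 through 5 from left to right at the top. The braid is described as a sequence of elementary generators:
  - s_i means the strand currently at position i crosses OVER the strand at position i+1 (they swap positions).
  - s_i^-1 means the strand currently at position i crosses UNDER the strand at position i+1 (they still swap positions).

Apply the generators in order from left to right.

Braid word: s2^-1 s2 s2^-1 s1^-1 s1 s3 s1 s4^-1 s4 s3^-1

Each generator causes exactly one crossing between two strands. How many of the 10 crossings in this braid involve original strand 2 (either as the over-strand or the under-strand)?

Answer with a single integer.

Answer: 7

Derivation:
Gen 1: crossing 2x3. Involves strand 2? yes. Count so far: 1
Gen 2: crossing 3x2. Involves strand 2? yes. Count so far: 2
Gen 3: crossing 2x3. Involves strand 2? yes. Count so far: 3
Gen 4: crossing 1x3. Involves strand 2? no. Count so far: 3
Gen 5: crossing 3x1. Involves strand 2? no. Count so far: 3
Gen 6: crossing 2x4. Involves strand 2? yes. Count so far: 4
Gen 7: crossing 1x3. Involves strand 2? no. Count so far: 4
Gen 8: crossing 2x5. Involves strand 2? yes. Count so far: 5
Gen 9: crossing 5x2. Involves strand 2? yes. Count so far: 6
Gen 10: crossing 4x2. Involves strand 2? yes. Count so far: 7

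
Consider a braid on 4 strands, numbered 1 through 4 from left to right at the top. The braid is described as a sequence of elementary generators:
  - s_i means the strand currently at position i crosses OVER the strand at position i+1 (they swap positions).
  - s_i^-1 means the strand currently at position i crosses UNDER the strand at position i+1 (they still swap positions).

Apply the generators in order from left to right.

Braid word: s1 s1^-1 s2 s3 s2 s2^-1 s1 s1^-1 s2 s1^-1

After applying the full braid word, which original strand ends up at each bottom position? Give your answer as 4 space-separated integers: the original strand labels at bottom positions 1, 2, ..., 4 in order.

Answer: 4 1 3 2

Derivation:
Gen 1 (s1): strand 1 crosses over strand 2. Perm now: [2 1 3 4]
Gen 2 (s1^-1): strand 2 crosses under strand 1. Perm now: [1 2 3 4]
Gen 3 (s2): strand 2 crosses over strand 3. Perm now: [1 3 2 4]
Gen 4 (s3): strand 2 crosses over strand 4. Perm now: [1 3 4 2]
Gen 5 (s2): strand 3 crosses over strand 4. Perm now: [1 4 3 2]
Gen 6 (s2^-1): strand 4 crosses under strand 3. Perm now: [1 3 4 2]
Gen 7 (s1): strand 1 crosses over strand 3. Perm now: [3 1 4 2]
Gen 8 (s1^-1): strand 3 crosses under strand 1. Perm now: [1 3 4 2]
Gen 9 (s2): strand 3 crosses over strand 4. Perm now: [1 4 3 2]
Gen 10 (s1^-1): strand 1 crosses under strand 4. Perm now: [4 1 3 2]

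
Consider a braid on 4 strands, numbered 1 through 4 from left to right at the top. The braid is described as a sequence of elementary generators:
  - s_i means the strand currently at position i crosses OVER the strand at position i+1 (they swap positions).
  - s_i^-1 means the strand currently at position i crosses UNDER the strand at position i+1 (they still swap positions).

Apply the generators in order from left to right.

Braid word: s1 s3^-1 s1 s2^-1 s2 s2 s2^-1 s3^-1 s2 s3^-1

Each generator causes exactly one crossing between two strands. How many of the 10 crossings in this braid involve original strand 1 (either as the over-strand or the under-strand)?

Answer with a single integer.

Answer: 2

Derivation:
Gen 1: crossing 1x2. Involves strand 1? yes. Count so far: 1
Gen 2: crossing 3x4. Involves strand 1? no. Count so far: 1
Gen 3: crossing 2x1. Involves strand 1? yes. Count so far: 2
Gen 4: crossing 2x4. Involves strand 1? no. Count so far: 2
Gen 5: crossing 4x2. Involves strand 1? no. Count so far: 2
Gen 6: crossing 2x4. Involves strand 1? no. Count so far: 2
Gen 7: crossing 4x2. Involves strand 1? no. Count so far: 2
Gen 8: crossing 4x3. Involves strand 1? no. Count so far: 2
Gen 9: crossing 2x3. Involves strand 1? no. Count so far: 2
Gen 10: crossing 2x4. Involves strand 1? no. Count so far: 2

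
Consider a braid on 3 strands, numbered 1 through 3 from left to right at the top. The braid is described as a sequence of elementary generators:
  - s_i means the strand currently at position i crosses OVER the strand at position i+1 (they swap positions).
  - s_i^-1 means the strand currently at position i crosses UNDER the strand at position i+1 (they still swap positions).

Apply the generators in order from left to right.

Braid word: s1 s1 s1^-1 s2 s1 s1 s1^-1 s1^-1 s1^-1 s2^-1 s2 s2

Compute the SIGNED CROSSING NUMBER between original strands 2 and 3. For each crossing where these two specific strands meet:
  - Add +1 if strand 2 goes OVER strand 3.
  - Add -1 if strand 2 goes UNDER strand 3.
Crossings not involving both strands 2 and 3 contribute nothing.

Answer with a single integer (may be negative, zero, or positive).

Answer: -1

Derivation:
Gen 1: crossing 1x2. Both 2&3? no. Sum: 0
Gen 2: crossing 2x1. Both 2&3? no. Sum: 0
Gen 3: crossing 1x2. Both 2&3? no. Sum: 0
Gen 4: crossing 1x3. Both 2&3? no. Sum: 0
Gen 5: 2 over 3. Both 2&3? yes. Contrib: +1. Sum: 1
Gen 6: 3 over 2. Both 2&3? yes. Contrib: -1. Sum: 0
Gen 7: 2 under 3. Both 2&3? yes. Contrib: -1. Sum: -1
Gen 8: 3 under 2. Both 2&3? yes. Contrib: +1. Sum: 0
Gen 9: 2 under 3. Both 2&3? yes. Contrib: -1. Sum: -1
Gen 10: crossing 2x1. Both 2&3? no. Sum: -1
Gen 11: crossing 1x2. Both 2&3? no. Sum: -1
Gen 12: crossing 2x1. Both 2&3? no. Sum: -1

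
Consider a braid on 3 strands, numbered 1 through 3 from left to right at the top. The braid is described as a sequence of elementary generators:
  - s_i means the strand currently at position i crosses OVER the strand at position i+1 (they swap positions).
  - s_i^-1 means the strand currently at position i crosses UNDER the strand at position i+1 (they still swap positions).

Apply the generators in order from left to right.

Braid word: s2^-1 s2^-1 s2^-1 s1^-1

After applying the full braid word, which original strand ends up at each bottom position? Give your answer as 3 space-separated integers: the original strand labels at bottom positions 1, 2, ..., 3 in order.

Gen 1 (s2^-1): strand 2 crosses under strand 3. Perm now: [1 3 2]
Gen 2 (s2^-1): strand 3 crosses under strand 2. Perm now: [1 2 3]
Gen 3 (s2^-1): strand 2 crosses under strand 3. Perm now: [1 3 2]
Gen 4 (s1^-1): strand 1 crosses under strand 3. Perm now: [3 1 2]

Answer: 3 1 2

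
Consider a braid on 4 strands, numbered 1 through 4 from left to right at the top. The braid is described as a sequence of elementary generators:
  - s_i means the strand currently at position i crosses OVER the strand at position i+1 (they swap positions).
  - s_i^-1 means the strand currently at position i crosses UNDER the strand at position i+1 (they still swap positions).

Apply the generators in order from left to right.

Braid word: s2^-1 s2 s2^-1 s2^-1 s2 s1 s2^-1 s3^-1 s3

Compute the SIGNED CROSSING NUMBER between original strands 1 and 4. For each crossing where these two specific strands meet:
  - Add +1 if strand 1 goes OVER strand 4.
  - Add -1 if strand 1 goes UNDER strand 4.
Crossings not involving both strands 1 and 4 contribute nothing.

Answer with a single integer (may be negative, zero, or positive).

Answer: -2

Derivation:
Gen 1: crossing 2x3. Both 1&4? no. Sum: 0
Gen 2: crossing 3x2. Both 1&4? no. Sum: 0
Gen 3: crossing 2x3. Both 1&4? no. Sum: 0
Gen 4: crossing 3x2. Both 1&4? no. Sum: 0
Gen 5: crossing 2x3. Both 1&4? no. Sum: 0
Gen 6: crossing 1x3. Both 1&4? no. Sum: 0
Gen 7: crossing 1x2. Both 1&4? no. Sum: 0
Gen 8: 1 under 4. Both 1&4? yes. Contrib: -1. Sum: -1
Gen 9: 4 over 1. Both 1&4? yes. Contrib: -1. Sum: -2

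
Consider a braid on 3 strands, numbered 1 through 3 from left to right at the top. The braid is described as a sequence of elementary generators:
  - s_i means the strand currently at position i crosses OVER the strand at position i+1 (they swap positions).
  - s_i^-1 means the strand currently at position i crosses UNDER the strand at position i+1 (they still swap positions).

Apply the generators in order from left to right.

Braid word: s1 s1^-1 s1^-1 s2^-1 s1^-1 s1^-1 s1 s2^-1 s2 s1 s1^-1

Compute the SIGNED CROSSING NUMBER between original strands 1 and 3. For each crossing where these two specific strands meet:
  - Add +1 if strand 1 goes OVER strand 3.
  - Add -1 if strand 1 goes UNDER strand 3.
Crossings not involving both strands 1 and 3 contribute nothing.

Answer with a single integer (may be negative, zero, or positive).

Answer: -1

Derivation:
Gen 1: crossing 1x2. Both 1&3? no. Sum: 0
Gen 2: crossing 2x1. Both 1&3? no. Sum: 0
Gen 3: crossing 1x2. Both 1&3? no. Sum: 0
Gen 4: 1 under 3. Both 1&3? yes. Contrib: -1. Sum: -1
Gen 5: crossing 2x3. Both 1&3? no. Sum: -1
Gen 6: crossing 3x2. Both 1&3? no. Sum: -1
Gen 7: crossing 2x3. Both 1&3? no. Sum: -1
Gen 8: crossing 2x1. Both 1&3? no. Sum: -1
Gen 9: crossing 1x2. Both 1&3? no. Sum: -1
Gen 10: crossing 3x2. Both 1&3? no. Sum: -1
Gen 11: crossing 2x3. Both 1&3? no. Sum: -1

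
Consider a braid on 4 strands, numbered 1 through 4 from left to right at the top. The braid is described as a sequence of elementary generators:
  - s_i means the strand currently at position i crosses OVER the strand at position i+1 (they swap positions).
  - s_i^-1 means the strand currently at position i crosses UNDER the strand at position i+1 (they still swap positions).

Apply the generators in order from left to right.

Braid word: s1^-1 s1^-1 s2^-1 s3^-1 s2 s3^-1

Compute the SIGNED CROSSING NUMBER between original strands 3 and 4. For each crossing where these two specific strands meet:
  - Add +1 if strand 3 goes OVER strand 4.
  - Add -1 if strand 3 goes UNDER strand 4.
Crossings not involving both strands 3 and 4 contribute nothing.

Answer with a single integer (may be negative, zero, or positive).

Answer: 1

Derivation:
Gen 1: crossing 1x2. Both 3&4? no. Sum: 0
Gen 2: crossing 2x1. Both 3&4? no. Sum: 0
Gen 3: crossing 2x3. Both 3&4? no. Sum: 0
Gen 4: crossing 2x4. Both 3&4? no. Sum: 0
Gen 5: 3 over 4. Both 3&4? yes. Contrib: +1. Sum: 1
Gen 6: crossing 3x2. Both 3&4? no. Sum: 1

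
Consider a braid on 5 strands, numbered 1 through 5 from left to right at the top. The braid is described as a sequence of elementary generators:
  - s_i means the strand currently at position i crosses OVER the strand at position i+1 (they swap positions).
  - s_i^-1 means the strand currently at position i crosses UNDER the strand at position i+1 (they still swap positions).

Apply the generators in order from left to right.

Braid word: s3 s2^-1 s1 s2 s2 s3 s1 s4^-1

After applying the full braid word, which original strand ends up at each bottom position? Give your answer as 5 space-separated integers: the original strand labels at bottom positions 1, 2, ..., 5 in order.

Answer: 1 4 3 5 2

Derivation:
Gen 1 (s3): strand 3 crosses over strand 4. Perm now: [1 2 4 3 5]
Gen 2 (s2^-1): strand 2 crosses under strand 4. Perm now: [1 4 2 3 5]
Gen 3 (s1): strand 1 crosses over strand 4. Perm now: [4 1 2 3 5]
Gen 4 (s2): strand 1 crosses over strand 2. Perm now: [4 2 1 3 5]
Gen 5 (s2): strand 2 crosses over strand 1. Perm now: [4 1 2 3 5]
Gen 6 (s3): strand 2 crosses over strand 3. Perm now: [4 1 3 2 5]
Gen 7 (s1): strand 4 crosses over strand 1. Perm now: [1 4 3 2 5]
Gen 8 (s4^-1): strand 2 crosses under strand 5. Perm now: [1 4 3 5 2]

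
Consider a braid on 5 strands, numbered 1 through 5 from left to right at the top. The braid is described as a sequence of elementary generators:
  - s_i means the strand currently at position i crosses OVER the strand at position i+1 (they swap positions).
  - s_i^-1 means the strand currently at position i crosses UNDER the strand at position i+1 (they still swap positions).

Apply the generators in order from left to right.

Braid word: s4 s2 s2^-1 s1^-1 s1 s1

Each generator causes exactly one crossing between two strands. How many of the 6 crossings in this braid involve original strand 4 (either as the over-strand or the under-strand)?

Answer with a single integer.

Gen 1: crossing 4x5. Involves strand 4? yes. Count so far: 1
Gen 2: crossing 2x3. Involves strand 4? no. Count so far: 1
Gen 3: crossing 3x2. Involves strand 4? no. Count so far: 1
Gen 4: crossing 1x2. Involves strand 4? no. Count so far: 1
Gen 5: crossing 2x1. Involves strand 4? no. Count so far: 1
Gen 6: crossing 1x2. Involves strand 4? no. Count so far: 1

Answer: 1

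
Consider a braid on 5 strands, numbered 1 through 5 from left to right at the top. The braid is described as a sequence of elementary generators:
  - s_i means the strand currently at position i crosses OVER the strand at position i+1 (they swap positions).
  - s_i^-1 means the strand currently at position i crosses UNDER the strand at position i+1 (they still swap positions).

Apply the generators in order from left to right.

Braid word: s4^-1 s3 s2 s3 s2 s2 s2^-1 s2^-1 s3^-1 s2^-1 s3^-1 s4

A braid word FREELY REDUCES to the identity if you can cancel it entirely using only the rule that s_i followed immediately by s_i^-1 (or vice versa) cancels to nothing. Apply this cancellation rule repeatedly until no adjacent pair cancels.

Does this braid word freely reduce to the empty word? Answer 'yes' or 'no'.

Gen 1 (s4^-1): push. Stack: [s4^-1]
Gen 2 (s3): push. Stack: [s4^-1 s3]
Gen 3 (s2): push. Stack: [s4^-1 s3 s2]
Gen 4 (s3): push. Stack: [s4^-1 s3 s2 s3]
Gen 5 (s2): push. Stack: [s4^-1 s3 s2 s3 s2]
Gen 6 (s2): push. Stack: [s4^-1 s3 s2 s3 s2 s2]
Gen 7 (s2^-1): cancels prior s2. Stack: [s4^-1 s3 s2 s3 s2]
Gen 8 (s2^-1): cancels prior s2. Stack: [s4^-1 s3 s2 s3]
Gen 9 (s3^-1): cancels prior s3. Stack: [s4^-1 s3 s2]
Gen 10 (s2^-1): cancels prior s2. Stack: [s4^-1 s3]
Gen 11 (s3^-1): cancels prior s3. Stack: [s4^-1]
Gen 12 (s4): cancels prior s4^-1. Stack: []
Reduced word: (empty)

Answer: yes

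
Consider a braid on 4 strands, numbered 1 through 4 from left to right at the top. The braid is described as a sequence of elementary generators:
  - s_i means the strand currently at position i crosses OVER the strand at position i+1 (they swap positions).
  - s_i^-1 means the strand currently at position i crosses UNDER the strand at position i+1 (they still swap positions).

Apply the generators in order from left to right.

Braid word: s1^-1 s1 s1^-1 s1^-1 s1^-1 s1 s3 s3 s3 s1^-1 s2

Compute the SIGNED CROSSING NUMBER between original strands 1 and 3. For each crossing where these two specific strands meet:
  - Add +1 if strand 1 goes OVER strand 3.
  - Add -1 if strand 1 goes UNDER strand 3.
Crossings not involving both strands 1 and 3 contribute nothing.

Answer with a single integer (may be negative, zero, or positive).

Answer: 0

Derivation:
Gen 1: crossing 1x2. Both 1&3? no. Sum: 0
Gen 2: crossing 2x1. Both 1&3? no. Sum: 0
Gen 3: crossing 1x2. Both 1&3? no. Sum: 0
Gen 4: crossing 2x1. Both 1&3? no. Sum: 0
Gen 5: crossing 1x2. Both 1&3? no. Sum: 0
Gen 6: crossing 2x1. Both 1&3? no. Sum: 0
Gen 7: crossing 3x4. Both 1&3? no. Sum: 0
Gen 8: crossing 4x3. Both 1&3? no. Sum: 0
Gen 9: crossing 3x4. Both 1&3? no. Sum: 0
Gen 10: crossing 1x2. Both 1&3? no. Sum: 0
Gen 11: crossing 1x4. Both 1&3? no. Sum: 0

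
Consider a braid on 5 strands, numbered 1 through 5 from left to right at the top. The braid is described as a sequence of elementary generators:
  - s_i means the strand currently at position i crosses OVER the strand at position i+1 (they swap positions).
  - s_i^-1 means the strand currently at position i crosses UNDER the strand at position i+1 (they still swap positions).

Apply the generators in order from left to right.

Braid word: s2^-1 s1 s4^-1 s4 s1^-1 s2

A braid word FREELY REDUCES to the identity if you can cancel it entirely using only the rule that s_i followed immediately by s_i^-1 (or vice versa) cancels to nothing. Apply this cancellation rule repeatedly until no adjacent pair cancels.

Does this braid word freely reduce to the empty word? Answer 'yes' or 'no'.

Gen 1 (s2^-1): push. Stack: [s2^-1]
Gen 2 (s1): push. Stack: [s2^-1 s1]
Gen 3 (s4^-1): push. Stack: [s2^-1 s1 s4^-1]
Gen 4 (s4): cancels prior s4^-1. Stack: [s2^-1 s1]
Gen 5 (s1^-1): cancels prior s1. Stack: [s2^-1]
Gen 6 (s2): cancels prior s2^-1. Stack: []
Reduced word: (empty)

Answer: yes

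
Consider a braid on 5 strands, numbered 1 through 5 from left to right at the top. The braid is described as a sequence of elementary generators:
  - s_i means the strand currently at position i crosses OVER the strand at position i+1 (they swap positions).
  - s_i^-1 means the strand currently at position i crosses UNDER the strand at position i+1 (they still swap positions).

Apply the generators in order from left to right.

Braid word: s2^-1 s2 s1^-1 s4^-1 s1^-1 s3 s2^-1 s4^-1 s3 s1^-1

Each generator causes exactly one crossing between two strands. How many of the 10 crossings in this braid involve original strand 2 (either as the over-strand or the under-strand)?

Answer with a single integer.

Gen 1: crossing 2x3. Involves strand 2? yes. Count so far: 1
Gen 2: crossing 3x2. Involves strand 2? yes. Count so far: 2
Gen 3: crossing 1x2. Involves strand 2? yes. Count so far: 3
Gen 4: crossing 4x5. Involves strand 2? no. Count so far: 3
Gen 5: crossing 2x1. Involves strand 2? yes. Count so far: 4
Gen 6: crossing 3x5. Involves strand 2? no. Count so far: 4
Gen 7: crossing 2x5. Involves strand 2? yes. Count so far: 5
Gen 8: crossing 3x4. Involves strand 2? no. Count so far: 5
Gen 9: crossing 2x4. Involves strand 2? yes. Count so far: 6
Gen 10: crossing 1x5. Involves strand 2? no. Count so far: 6

Answer: 6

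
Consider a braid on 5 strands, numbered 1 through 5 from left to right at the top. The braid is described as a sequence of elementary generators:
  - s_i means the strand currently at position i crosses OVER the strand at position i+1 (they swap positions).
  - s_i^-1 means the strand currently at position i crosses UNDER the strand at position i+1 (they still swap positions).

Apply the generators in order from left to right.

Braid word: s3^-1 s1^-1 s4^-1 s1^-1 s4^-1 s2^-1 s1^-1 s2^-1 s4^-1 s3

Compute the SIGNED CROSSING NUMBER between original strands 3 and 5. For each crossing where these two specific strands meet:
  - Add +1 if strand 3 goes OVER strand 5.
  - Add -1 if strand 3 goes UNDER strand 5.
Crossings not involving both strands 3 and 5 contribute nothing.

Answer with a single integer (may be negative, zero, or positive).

Answer: -1

Derivation:
Gen 1: crossing 3x4. Both 3&5? no. Sum: 0
Gen 2: crossing 1x2. Both 3&5? no. Sum: 0
Gen 3: 3 under 5. Both 3&5? yes. Contrib: -1. Sum: -1
Gen 4: crossing 2x1. Both 3&5? no. Sum: -1
Gen 5: 5 under 3. Both 3&5? yes. Contrib: +1. Sum: 0
Gen 6: crossing 2x4. Both 3&5? no. Sum: 0
Gen 7: crossing 1x4. Both 3&5? no. Sum: 0
Gen 8: crossing 1x2. Both 3&5? no. Sum: 0
Gen 9: 3 under 5. Both 3&5? yes. Contrib: -1. Sum: -1
Gen 10: crossing 1x5. Both 3&5? no. Sum: -1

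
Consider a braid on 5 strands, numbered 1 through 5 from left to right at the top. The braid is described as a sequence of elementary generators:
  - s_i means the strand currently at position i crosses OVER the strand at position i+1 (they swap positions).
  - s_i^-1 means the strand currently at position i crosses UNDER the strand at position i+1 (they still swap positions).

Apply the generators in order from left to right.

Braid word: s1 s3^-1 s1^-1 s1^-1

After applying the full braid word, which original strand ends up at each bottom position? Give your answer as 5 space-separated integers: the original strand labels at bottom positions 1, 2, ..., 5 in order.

Answer: 2 1 4 3 5

Derivation:
Gen 1 (s1): strand 1 crosses over strand 2. Perm now: [2 1 3 4 5]
Gen 2 (s3^-1): strand 3 crosses under strand 4. Perm now: [2 1 4 3 5]
Gen 3 (s1^-1): strand 2 crosses under strand 1. Perm now: [1 2 4 3 5]
Gen 4 (s1^-1): strand 1 crosses under strand 2. Perm now: [2 1 4 3 5]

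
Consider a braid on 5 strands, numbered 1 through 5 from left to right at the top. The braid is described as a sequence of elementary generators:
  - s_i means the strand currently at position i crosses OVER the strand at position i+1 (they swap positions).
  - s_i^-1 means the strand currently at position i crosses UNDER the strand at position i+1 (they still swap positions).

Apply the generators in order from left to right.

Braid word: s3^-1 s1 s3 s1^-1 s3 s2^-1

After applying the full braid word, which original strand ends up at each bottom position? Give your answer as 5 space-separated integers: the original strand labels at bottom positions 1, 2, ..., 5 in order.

Gen 1 (s3^-1): strand 3 crosses under strand 4. Perm now: [1 2 4 3 5]
Gen 2 (s1): strand 1 crosses over strand 2. Perm now: [2 1 4 3 5]
Gen 3 (s3): strand 4 crosses over strand 3. Perm now: [2 1 3 4 5]
Gen 4 (s1^-1): strand 2 crosses under strand 1. Perm now: [1 2 3 4 5]
Gen 5 (s3): strand 3 crosses over strand 4. Perm now: [1 2 4 3 5]
Gen 6 (s2^-1): strand 2 crosses under strand 4. Perm now: [1 4 2 3 5]

Answer: 1 4 2 3 5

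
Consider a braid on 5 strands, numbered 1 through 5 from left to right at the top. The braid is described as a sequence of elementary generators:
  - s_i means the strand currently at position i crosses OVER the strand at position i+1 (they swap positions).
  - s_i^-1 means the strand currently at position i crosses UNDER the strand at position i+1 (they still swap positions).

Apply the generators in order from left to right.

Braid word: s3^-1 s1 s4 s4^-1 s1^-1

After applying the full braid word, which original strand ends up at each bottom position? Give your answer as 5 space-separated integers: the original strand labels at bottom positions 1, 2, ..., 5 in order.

Gen 1 (s3^-1): strand 3 crosses under strand 4. Perm now: [1 2 4 3 5]
Gen 2 (s1): strand 1 crosses over strand 2. Perm now: [2 1 4 3 5]
Gen 3 (s4): strand 3 crosses over strand 5. Perm now: [2 1 4 5 3]
Gen 4 (s4^-1): strand 5 crosses under strand 3. Perm now: [2 1 4 3 5]
Gen 5 (s1^-1): strand 2 crosses under strand 1. Perm now: [1 2 4 3 5]

Answer: 1 2 4 3 5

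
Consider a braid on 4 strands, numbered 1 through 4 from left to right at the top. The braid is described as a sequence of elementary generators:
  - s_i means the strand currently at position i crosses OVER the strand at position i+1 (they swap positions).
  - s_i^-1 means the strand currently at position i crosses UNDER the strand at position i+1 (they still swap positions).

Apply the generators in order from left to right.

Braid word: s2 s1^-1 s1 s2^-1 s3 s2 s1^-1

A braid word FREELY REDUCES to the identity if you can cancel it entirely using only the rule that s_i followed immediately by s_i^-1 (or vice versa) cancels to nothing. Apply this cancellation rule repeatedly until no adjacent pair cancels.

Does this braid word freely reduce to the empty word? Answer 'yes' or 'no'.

Answer: no

Derivation:
Gen 1 (s2): push. Stack: [s2]
Gen 2 (s1^-1): push. Stack: [s2 s1^-1]
Gen 3 (s1): cancels prior s1^-1. Stack: [s2]
Gen 4 (s2^-1): cancels prior s2. Stack: []
Gen 5 (s3): push. Stack: [s3]
Gen 6 (s2): push. Stack: [s3 s2]
Gen 7 (s1^-1): push. Stack: [s3 s2 s1^-1]
Reduced word: s3 s2 s1^-1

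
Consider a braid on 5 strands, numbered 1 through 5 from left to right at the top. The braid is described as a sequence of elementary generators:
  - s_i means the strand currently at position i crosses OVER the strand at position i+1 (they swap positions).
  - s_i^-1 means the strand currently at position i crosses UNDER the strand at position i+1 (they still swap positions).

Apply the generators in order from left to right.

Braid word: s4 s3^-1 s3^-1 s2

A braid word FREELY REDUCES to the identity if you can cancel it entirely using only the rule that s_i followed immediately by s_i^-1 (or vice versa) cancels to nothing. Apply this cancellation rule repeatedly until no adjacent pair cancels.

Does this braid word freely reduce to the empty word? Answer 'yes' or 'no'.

Answer: no

Derivation:
Gen 1 (s4): push. Stack: [s4]
Gen 2 (s3^-1): push. Stack: [s4 s3^-1]
Gen 3 (s3^-1): push. Stack: [s4 s3^-1 s3^-1]
Gen 4 (s2): push. Stack: [s4 s3^-1 s3^-1 s2]
Reduced word: s4 s3^-1 s3^-1 s2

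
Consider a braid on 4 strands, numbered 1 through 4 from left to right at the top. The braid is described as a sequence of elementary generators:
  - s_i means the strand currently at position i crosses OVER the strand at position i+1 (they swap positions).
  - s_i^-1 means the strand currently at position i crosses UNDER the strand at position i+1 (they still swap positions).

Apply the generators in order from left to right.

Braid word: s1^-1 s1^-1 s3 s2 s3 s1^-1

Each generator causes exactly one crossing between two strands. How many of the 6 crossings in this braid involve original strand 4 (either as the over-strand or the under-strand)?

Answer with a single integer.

Answer: 3

Derivation:
Gen 1: crossing 1x2. Involves strand 4? no. Count so far: 0
Gen 2: crossing 2x1. Involves strand 4? no. Count so far: 0
Gen 3: crossing 3x4. Involves strand 4? yes. Count so far: 1
Gen 4: crossing 2x4. Involves strand 4? yes. Count so far: 2
Gen 5: crossing 2x3. Involves strand 4? no. Count so far: 2
Gen 6: crossing 1x4. Involves strand 4? yes. Count so far: 3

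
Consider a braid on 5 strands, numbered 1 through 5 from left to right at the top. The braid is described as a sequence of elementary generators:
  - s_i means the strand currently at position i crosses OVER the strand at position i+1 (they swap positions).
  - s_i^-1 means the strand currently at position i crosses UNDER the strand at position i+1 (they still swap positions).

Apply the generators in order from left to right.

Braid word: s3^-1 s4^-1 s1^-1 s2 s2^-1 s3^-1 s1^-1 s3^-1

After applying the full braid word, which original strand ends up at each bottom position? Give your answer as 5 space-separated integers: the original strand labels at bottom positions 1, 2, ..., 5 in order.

Gen 1 (s3^-1): strand 3 crosses under strand 4. Perm now: [1 2 4 3 5]
Gen 2 (s4^-1): strand 3 crosses under strand 5. Perm now: [1 2 4 5 3]
Gen 3 (s1^-1): strand 1 crosses under strand 2. Perm now: [2 1 4 5 3]
Gen 4 (s2): strand 1 crosses over strand 4. Perm now: [2 4 1 5 3]
Gen 5 (s2^-1): strand 4 crosses under strand 1. Perm now: [2 1 4 5 3]
Gen 6 (s3^-1): strand 4 crosses under strand 5. Perm now: [2 1 5 4 3]
Gen 7 (s1^-1): strand 2 crosses under strand 1. Perm now: [1 2 5 4 3]
Gen 8 (s3^-1): strand 5 crosses under strand 4. Perm now: [1 2 4 5 3]

Answer: 1 2 4 5 3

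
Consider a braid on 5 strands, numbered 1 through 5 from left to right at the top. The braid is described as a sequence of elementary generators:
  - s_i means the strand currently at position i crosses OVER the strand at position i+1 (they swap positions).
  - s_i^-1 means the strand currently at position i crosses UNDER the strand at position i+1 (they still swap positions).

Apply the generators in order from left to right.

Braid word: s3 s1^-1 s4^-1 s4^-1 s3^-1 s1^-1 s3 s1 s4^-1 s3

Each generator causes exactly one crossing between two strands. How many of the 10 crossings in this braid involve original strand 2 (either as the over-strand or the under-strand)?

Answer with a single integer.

Gen 1: crossing 3x4. Involves strand 2? no. Count so far: 0
Gen 2: crossing 1x2. Involves strand 2? yes. Count so far: 1
Gen 3: crossing 3x5. Involves strand 2? no. Count so far: 1
Gen 4: crossing 5x3. Involves strand 2? no. Count so far: 1
Gen 5: crossing 4x3. Involves strand 2? no. Count so far: 1
Gen 6: crossing 2x1. Involves strand 2? yes. Count so far: 2
Gen 7: crossing 3x4. Involves strand 2? no. Count so far: 2
Gen 8: crossing 1x2. Involves strand 2? yes. Count so far: 3
Gen 9: crossing 3x5. Involves strand 2? no. Count so far: 3
Gen 10: crossing 4x5. Involves strand 2? no. Count so far: 3

Answer: 3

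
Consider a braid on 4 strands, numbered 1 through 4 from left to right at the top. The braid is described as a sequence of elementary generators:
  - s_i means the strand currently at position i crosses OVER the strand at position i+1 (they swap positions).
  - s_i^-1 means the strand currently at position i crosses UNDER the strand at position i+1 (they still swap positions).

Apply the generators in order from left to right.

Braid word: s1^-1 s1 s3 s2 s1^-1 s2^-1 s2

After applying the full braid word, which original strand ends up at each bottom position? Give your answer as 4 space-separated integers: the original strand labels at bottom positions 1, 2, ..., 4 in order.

Answer: 4 1 2 3

Derivation:
Gen 1 (s1^-1): strand 1 crosses under strand 2. Perm now: [2 1 3 4]
Gen 2 (s1): strand 2 crosses over strand 1. Perm now: [1 2 3 4]
Gen 3 (s3): strand 3 crosses over strand 4. Perm now: [1 2 4 3]
Gen 4 (s2): strand 2 crosses over strand 4. Perm now: [1 4 2 3]
Gen 5 (s1^-1): strand 1 crosses under strand 4. Perm now: [4 1 2 3]
Gen 6 (s2^-1): strand 1 crosses under strand 2. Perm now: [4 2 1 3]
Gen 7 (s2): strand 2 crosses over strand 1. Perm now: [4 1 2 3]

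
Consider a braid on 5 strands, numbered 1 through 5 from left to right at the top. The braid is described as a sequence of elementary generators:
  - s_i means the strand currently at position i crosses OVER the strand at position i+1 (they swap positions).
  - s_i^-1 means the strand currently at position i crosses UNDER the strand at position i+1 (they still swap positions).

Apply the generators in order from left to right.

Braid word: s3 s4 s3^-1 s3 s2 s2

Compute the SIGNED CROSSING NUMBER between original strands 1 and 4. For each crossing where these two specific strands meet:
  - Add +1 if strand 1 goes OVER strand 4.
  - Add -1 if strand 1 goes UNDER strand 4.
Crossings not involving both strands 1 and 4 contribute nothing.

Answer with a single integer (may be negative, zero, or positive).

Gen 1: crossing 3x4. Both 1&4? no. Sum: 0
Gen 2: crossing 3x5. Both 1&4? no. Sum: 0
Gen 3: crossing 4x5. Both 1&4? no. Sum: 0
Gen 4: crossing 5x4. Both 1&4? no. Sum: 0
Gen 5: crossing 2x4. Both 1&4? no. Sum: 0
Gen 6: crossing 4x2. Both 1&4? no. Sum: 0

Answer: 0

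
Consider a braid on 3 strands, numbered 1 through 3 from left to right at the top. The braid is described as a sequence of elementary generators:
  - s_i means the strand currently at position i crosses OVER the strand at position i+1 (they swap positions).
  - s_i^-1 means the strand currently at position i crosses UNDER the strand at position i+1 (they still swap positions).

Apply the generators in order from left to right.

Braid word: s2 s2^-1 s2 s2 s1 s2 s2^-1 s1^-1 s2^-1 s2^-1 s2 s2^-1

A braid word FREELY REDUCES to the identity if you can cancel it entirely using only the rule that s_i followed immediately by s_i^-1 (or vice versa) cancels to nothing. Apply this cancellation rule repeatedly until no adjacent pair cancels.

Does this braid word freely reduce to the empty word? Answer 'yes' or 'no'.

Gen 1 (s2): push. Stack: [s2]
Gen 2 (s2^-1): cancels prior s2. Stack: []
Gen 3 (s2): push. Stack: [s2]
Gen 4 (s2): push. Stack: [s2 s2]
Gen 5 (s1): push. Stack: [s2 s2 s1]
Gen 6 (s2): push. Stack: [s2 s2 s1 s2]
Gen 7 (s2^-1): cancels prior s2. Stack: [s2 s2 s1]
Gen 8 (s1^-1): cancels prior s1. Stack: [s2 s2]
Gen 9 (s2^-1): cancels prior s2. Stack: [s2]
Gen 10 (s2^-1): cancels prior s2. Stack: []
Gen 11 (s2): push. Stack: [s2]
Gen 12 (s2^-1): cancels prior s2. Stack: []
Reduced word: (empty)

Answer: yes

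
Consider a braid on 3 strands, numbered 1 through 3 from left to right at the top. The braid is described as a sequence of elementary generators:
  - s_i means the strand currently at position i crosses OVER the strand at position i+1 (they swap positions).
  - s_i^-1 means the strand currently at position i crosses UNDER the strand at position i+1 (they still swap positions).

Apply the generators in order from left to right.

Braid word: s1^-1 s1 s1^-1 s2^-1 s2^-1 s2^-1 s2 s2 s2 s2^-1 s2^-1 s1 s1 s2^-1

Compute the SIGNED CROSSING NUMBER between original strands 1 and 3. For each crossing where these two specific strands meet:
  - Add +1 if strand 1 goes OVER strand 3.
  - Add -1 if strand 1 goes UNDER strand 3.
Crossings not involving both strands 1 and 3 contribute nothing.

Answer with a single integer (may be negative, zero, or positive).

Gen 1: crossing 1x2. Both 1&3? no. Sum: 0
Gen 2: crossing 2x1. Both 1&3? no. Sum: 0
Gen 3: crossing 1x2. Both 1&3? no. Sum: 0
Gen 4: 1 under 3. Both 1&3? yes. Contrib: -1. Sum: -1
Gen 5: 3 under 1. Both 1&3? yes. Contrib: +1. Sum: 0
Gen 6: 1 under 3. Both 1&3? yes. Contrib: -1. Sum: -1
Gen 7: 3 over 1. Both 1&3? yes. Contrib: -1. Sum: -2
Gen 8: 1 over 3. Both 1&3? yes. Contrib: +1. Sum: -1
Gen 9: 3 over 1. Both 1&3? yes. Contrib: -1. Sum: -2
Gen 10: 1 under 3. Both 1&3? yes. Contrib: -1. Sum: -3
Gen 11: 3 under 1. Both 1&3? yes. Contrib: +1. Sum: -2
Gen 12: crossing 2x1. Both 1&3? no. Sum: -2
Gen 13: crossing 1x2. Both 1&3? no. Sum: -2
Gen 14: 1 under 3. Both 1&3? yes. Contrib: -1. Sum: -3

Answer: -3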